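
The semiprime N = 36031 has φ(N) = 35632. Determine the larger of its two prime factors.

263

φ(n) = (p−1)(q−1) = n − (p+q) + 1, so p + q = 36031 − 35632 + 1 = 400.
p and q are the roots of t² − 400t + 36031 = 0.
Discriminant: 400² − 4·36031 = 160000 − 144124 = 15876; √15876 = 126.
q = (400 − 126)/2 = 137, p = (400 + 126)/2 = 263.
Check: 137 · 263 = 36031.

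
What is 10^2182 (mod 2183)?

10^1 ≡ 10 (mod 2183)
10^2 ≡ 10^2 = 100 ≡ 100 (mod 2183)
10^4 ≡ 100^2 = 10000 ≡ 1268 (mod 2183)
10^8 ≡ 1268^2 = 1607824 ≡ 1136 (mod 2183)
10^16 ≡ 1136^2 = 1290496 ≡ 343 (mod 2183)
10^32 ≡ 343^2 = 117649 ≡ 1950 (mod 2183)
10^64 ≡ 1950^2 = 3802500 ≡ 1897 (mod 2183)
10^128 ≡ 1897^2 = 3598609 ≡ 1025 (mod 2183)
10^256 ≡ 1025^2 = 1050625 ≡ 602 (mod 2183)
10^512 ≡ 602^2 = 362404 ≡ 26 (mod 2183)
10^1024 ≡ 26^2 = 676 ≡ 676 (mod 2183)
10^2048 ≡ 676^2 = 456976 ≡ 729 (mod 2183)
2182 = 2048 + 128 + 4 + 2 in binary powers of 2.
So 10^2182 ≡ 729 · 1025 · 1268 · 100 ≡ 972 (mod 2183).
Since 972 ≠ 1, base 10 is a Fermat witness: 2183 is composite.

972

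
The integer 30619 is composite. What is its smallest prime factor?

30619 is odd.
Digit sum 19, not divisible by 3.
Ends in 9: not divisible by 5.
7: 30619 = 7·4374 + 1
11: 30619 = 11·2783 + 6
13: 30619 = 13·2355 + 4
17: 30619 = 17·1801 + 2
19: 30619 = 19·1611 + 10
23: 30619 = 23·1331 + 6
29: 30619 = 29·1055 + 24
31: 30619 = 31·987 + 22
37: 30619 = 37·827 + 20
41: 30619 = 41·746 + 33
43: 30619 = 43·712 + 3
47: 30619 = 47·651 + 22
53: 30619 = 53·577 + 38
59: 30619 = 59·518 + 57
61: 30619 = 61·501 + 58
67: 30619 = 67·457

67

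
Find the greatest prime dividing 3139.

73

3139 = 43 · 73
73 is prime.
So 3139 = 43 · 73; the largest prime factor is 73.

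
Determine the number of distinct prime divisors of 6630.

6630 = 2 · 3315
3315 = 3 · 1105
1105 = 5 · 221
221 = 13 · 17
6630 = 2 · 3 · 5 · 13 · 17, which has 5 distinct prime factors.

5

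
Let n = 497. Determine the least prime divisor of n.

7

497 is odd.
Digit sum 20, not divisible by 3.
Ends in 7: not divisible by 5.
7: 497 = 7·71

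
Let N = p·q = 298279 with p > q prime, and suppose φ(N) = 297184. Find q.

503

φ(n) = (p−1)(q−1) = n − (p+q) + 1, so p + q = 298279 − 297184 + 1 = 1096.
p and q are the roots of t² − 1096t + 298279 = 0.
Discriminant: 1096² − 4·298279 = 1201216 − 1193116 = 8100; √8100 = 90.
q = (1096 − 90)/2 = 503, p = (1096 + 90)/2 = 593.
Check: 503 · 593 = 298279.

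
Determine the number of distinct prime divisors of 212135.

5

212135 = 5 · 42427
42427 = 7 · 6061
6061 = 11 · 551
551 = 19 · 29
212135 = 5 · 7 · 11 · 19 · 29, which has 5 distinct prime factors.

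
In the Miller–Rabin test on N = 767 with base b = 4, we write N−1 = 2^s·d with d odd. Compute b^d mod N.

556

767 − 1 = 766 = 2^1 · 383, so d = 383.
4^1 ≡ 4 (mod 767)
4^2 ≡ 4^2 = 16 ≡ 16 (mod 767)
4^4 ≡ 16^2 = 256 ≡ 256 (mod 767)
4^8 ≡ 256^2 = 65536 ≡ 341 (mod 767)
4^16 ≡ 341^2 = 116281 ≡ 464 (mod 767)
4^32 ≡ 464^2 = 215296 ≡ 536 (mod 767)
4^64 ≡ 536^2 = 287296 ≡ 438 (mod 767)
4^128 ≡ 438^2 = 191844 ≡ 94 (mod 767)
4^256 ≡ 94^2 = 8836 ≡ 399 (mod 767)
383 = 256 + 64 + 32 + 16 + 8 + 4 + 2 + 1 in binary powers of 2.
So 4^383 ≡ 399 · 438 · 536 · 464 · 341 · 256 · 16 · 4 ≡ 556 (mod 767).
Squaring chain: 556; never reaches −1, so base 4 is a Miller–Rabin witness that 767 is composite.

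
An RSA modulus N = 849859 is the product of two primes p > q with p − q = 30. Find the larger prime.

Since p = q + 30, we have 849859 = q(q + 30), so q² + 30q − 849859 = 0.
Discriminant: 30² + 4·849859 = 900 + 3399436 = 3400336; √3400336 = 1844.
q = (−30 + 1844)/2 = 907, and p = q + 30 = 937.
Check: 907 · 937 = 849859.

937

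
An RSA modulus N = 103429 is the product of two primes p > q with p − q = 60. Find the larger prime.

Since p = q + 60, we have 103429 = q(q + 60), so q² + 60q − 103429 = 0.
Discriminant: 60² + 4·103429 = 3600 + 413716 = 417316; √417316 = 646.
q = (−60 + 646)/2 = 293, and p = q + 60 = 353.
Check: 293 · 353 = 103429.

353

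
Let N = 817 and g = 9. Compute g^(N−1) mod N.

752

9^1 ≡ 9 (mod 817)
9^2 ≡ 9^2 = 81 ≡ 81 (mod 817)
9^4 ≡ 81^2 = 6561 ≡ 25 (mod 817)
9^8 ≡ 25^2 = 625 ≡ 625 (mod 817)
9^16 ≡ 625^2 = 390625 ≡ 99 (mod 817)
9^32 ≡ 99^2 = 9801 ≡ 814 (mod 817)
9^64 ≡ 814^2 = 662596 ≡ 9 (mod 817)
9^128 ≡ 9^2 = 81 ≡ 81 (mod 817)
9^256 ≡ 81^2 = 6561 ≡ 25 (mod 817)
9^512 ≡ 25^2 = 625 ≡ 625 (mod 817)
816 = 512 + 256 + 32 + 16 in binary powers of 2.
So 9^816 ≡ 625 · 25 · 814 · 99 ≡ 752 (mod 817).
Since 752 ≠ 1, base 9 is a Fermat witness: 817 is composite.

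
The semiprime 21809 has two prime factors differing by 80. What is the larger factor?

Since p = q + 80, we have 21809 = q(q + 80), so q² + 80q − 21809 = 0.
Discriminant: 80² + 4·21809 = 6400 + 87236 = 93636; √93636 = 306.
q = (−80 + 306)/2 = 113, and p = q + 80 = 193.
Check: 113 · 193 = 21809.

193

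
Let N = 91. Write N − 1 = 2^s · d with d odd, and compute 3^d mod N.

27

91 − 1 = 90 = 2^1 · 45, so d = 45.
3^1 ≡ 3 (mod 91)
3^2 ≡ 3^2 = 9 ≡ 9 (mod 91)
3^4 ≡ 9^2 = 81 ≡ 81 (mod 91)
3^8 ≡ 81^2 = 6561 ≡ 9 (mod 91)
3^16 ≡ 9^2 = 81 ≡ 81 (mod 91)
3^32 ≡ 81^2 = 6561 ≡ 9 (mod 91)
45 = 32 + 8 + 4 + 1 in binary powers of 2.
So 3^45 ≡ 9 · 9 · 81 · 3 ≡ 27 (mod 91).
Squaring chain: 27; never reaches −1, so base 3 is a Miller–Rabin witness that 91 is composite.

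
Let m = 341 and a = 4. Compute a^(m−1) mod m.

1

4^1 ≡ 4 (mod 341)
4^2 ≡ 4^2 = 16 ≡ 16 (mod 341)
4^4 ≡ 16^2 = 256 ≡ 256 (mod 341)
4^8 ≡ 256^2 = 65536 ≡ 64 (mod 341)
4^16 ≡ 64^2 = 4096 ≡ 4 (mod 341)
4^32 ≡ 4^2 = 16 ≡ 16 (mod 341)
4^64 ≡ 16^2 = 256 ≡ 256 (mod 341)
4^128 ≡ 256^2 = 65536 ≡ 64 (mod 341)
4^256 ≡ 64^2 = 4096 ≡ 4 (mod 341)
340 = 256 + 64 + 16 + 4 in binary powers of 2.
So 4^340 ≡ 4 · 256 · 4 · 256 ≡ 1 (mod 341).
Since the result is 1, base 4 gives no evidence that 341 is composite.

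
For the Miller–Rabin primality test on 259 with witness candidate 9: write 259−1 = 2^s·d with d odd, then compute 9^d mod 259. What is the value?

211

259 − 1 = 258 = 2^1 · 129, so d = 129.
9^1 ≡ 9 (mod 259)
9^2 ≡ 9^2 = 81 ≡ 81 (mod 259)
9^4 ≡ 81^2 = 6561 ≡ 86 (mod 259)
9^8 ≡ 86^2 = 7396 ≡ 144 (mod 259)
9^16 ≡ 144^2 = 20736 ≡ 16 (mod 259)
9^32 ≡ 16^2 = 256 ≡ 256 (mod 259)
9^64 ≡ 256^2 = 65536 ≡ 9 (mod 259)
9^128 ≡ 9^2 = 81 ≡ 81 (mod 259)
129 = 128 + 1 in binary powers of 2.
So 9^129 ≡ 81 · 9 ≡ 211 (mod 259).
Squaring chain: 211; never reaches −1, so base 9 is a Miller–Rabin witness that 259 is composite.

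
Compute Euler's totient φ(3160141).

Factor: 3160141 = 127 · 149 · 167.
φ(3160141) = (127−1) · (149−1) · (167−1) = 126 · 148 · 166 = 3095568.

3095568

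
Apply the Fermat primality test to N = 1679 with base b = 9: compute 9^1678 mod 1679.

9^1 ≡ 9 (mod 1679)
9^2 ≡ 9^2 = 81 ≡ 81 (mod 1679)
9^4 ≡ 81^2 = 6561 ≡ 1524 (mod 1679)
9^8 ≡ 1524^2 = 2322576 ≡ 519 (mod 1679)
9^16 ≡ 519^2 = 269361 ≡ 721 (mod 1679)
9^32 ≡ 721^2 = 519841 ≡ 1030 (mod 1679)
9^64 ≡ 1030^2 = 1060900 ≡ 1451 (mod 1679)
9^128 ≡ 1451^2 = 2105401 ≡ 1614 (mod 1679)
9^256 ≡ 1614^2 = 2604996 ≡ 867 (mod 1679)
9^512 ≡ 867^2 = 751689 ≡ 1176 (mod 1679)
9^1024 ≡ 1176^2 = 1382976 ≡ 1159 (mod 1679)
1678 = 1024 + 512 + 128 + 8 + 4 + 2 in binary powers of 2.
So 9^1678 ≡ 1159 · 1176 · 1614 · 519 · 1524 · 81 ≡ 210 (mod 1679).
Since 210 ≠ 1, base 9 is a Fermat witness: 1679 is composite.

210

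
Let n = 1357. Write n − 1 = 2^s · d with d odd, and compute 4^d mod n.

312

1357 − 1 = 1356 = 2^2 · 339, so d = 339.
4^1 ≡ 4 (mod 1357)
4^2 ≡ 4^2 = 16 ≡ 16 (mod 1357)
4^4 ≡ 16^2 = 256 ≡ 256 (mod 1357)
4^8 ≡ 256^2 = 65536 ≡ 400 (mod 1357)
4^16 ≡ 400^2 = 160000 ≡ 1231 (mod 1357)
4^32 ≡ 1231^2 = 1515361 ≡ 949 (mod 1357)
4^64 ≡ 949^2 = 900601 ≡ 910 (mod 1357)
4^128 ≡ 910^2 = 828100 ≡ 330 (mod 1357)
4^256 ≡ 330^2 = 108900 ≡ 340 (mod 1357)
339 = 256 + 64 + 16 + 2 + 1 in binary powers of 2.
So 4^339 ≡ 340 · 910 · 1231 · 16 · 4 ≡ 312 (mod 1357).
Squaring chain: 312 → 997; never reaches −1, so base 4 is a Miller–Rabin witness that 1357 is composite.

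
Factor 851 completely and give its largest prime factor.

37

851 = 23 · 37
37 is prime.
So 851 = 23 · 37; the largest prime factor is 37.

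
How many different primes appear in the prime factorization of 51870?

6

51870 = 2 · 25935
25935 = 3 · 8645
8645 = 5 · 1729
1729 = 7 · 247
247 = 13 · 19
51870 = 2 · 3 · 5 · 7 · 13 · 19, which has 6 distinct prime factors.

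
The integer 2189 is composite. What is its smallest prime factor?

2189 is odd.
Digit sum 20, not divisible by 3.
Ends in 9: not divisible by 5.
7: 2189 = 7·312 + 5
11: 2189 = 11·199

11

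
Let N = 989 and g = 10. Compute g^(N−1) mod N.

440

10^1 ≡ 10 (mod 989)
10^2 ≡ 10^2 = 100 ≡ 100 (mod 989)
10^4 ≡ 100^2 = 10000 ≡ 110 (mod 989)
10^8 ≡ 110^2 = 12100 ≡ 232 (mod 989)
10^16 ≡ 232^2 = 53824 ≡ 418 (mod 989)
10^32 ≡ 418^2 = 174724 ≡ 660 (mod 989)
10^64 ≡ 660^2 = 435600 ≡ 440 (mod 989)
10^128 ≡ 440^2 = 193600 ≡ 745 (mod 989)
10^256 ≡ 745^2 = 555025 ≡ 196 (mod 989)
10^512 ≡ 196^2 = 38416 ≡ 834 (mod 989)
988 = 512 + 256 + 128 + 64 + 16 + 8 + 4 in binary powers of 2.
So 10^988 ≡ 834 · 196 · 745 · 440 · 418 · 232 · 110 ≡ 440 (mod 989).
Since 440 ≠ 1, base 10 is a Fermat witness: 989 is composite.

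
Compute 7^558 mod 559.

259

7^1 ≡ 7 (mod 559)
7^2 ≡ 7^2 = 49 ≡ 49 (mod 559)
7^4 ≡ 49^2 = 2401 ≡ 165 (mod 559)
7^8 ≡ 165^2 = 27225 ≡ 393 (mod 559)
7^16 ≡ 393^2 = 154449 ≡ 165 (mod 559)
7^32 ≡ 165^2 = 27225 ≡ 393 (mod 559)
7^64 ≡ 393^2 = 154449 ≡ 165 (mod 559)
7^128 ≡ 165^2 = 27225 ≡ 393 (mod 559)
7^256 ≡ 393^2 = 154449 ≡ 165 (mod 559)
7^512 ≡ 165^2 = 27225 ≡ 393 (mod 559)
558 = 512 + 32 + 8 + 4 + 2 in binary powers of 2.
So 7^558 ≡ 393 · 393 · 393 · 165 · 49 ≡ 259 (mod 559).
Since 259 ≠ 1, base 7 is a Fermat witness: 559 is composite.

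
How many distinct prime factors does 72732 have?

72732 = 2^2 · 18183
18183 = 3 · 6061
6061 = 11 · 551
551 = 19 · 29
72732 = 2^2 · 3 · 11 · 19 · 29, which has 5 distinct prime factors.

5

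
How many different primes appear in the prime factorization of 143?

2

143 = 11 · 13
143 = 11 · 13, which has 2 distinct prime factors.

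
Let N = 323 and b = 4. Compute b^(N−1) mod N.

4^1 ≡ 4 (mod 323)
4^2 ≡ 4^2 = 16 ≡ 16 (mod 323)
4^4 ≡ 16^2 = 256 ≡ 256 (mod 323)
4^8 ≡ 256^2 = 65536 ≡ 290 (mod 323)
4^16 ≡ 290^2 = 84100 ≡ 120 (mod 323)
4^32 ≡ 120^2 = 14400 ≡ 188 (mod 323)
4^64 ≡ 188^2 = 35344 ≡ 137 (mod 323)
4^128 ≡ 137^2 = 18769 ≡ 35 (mod 323)
4^256 ≡ 35^2 = 1225 ≡ 256 (mod 323)
322 = 256 + 64 + 2 in binary powers of 2.
So 4^322 ≡ 256 · 137 · 16 ≡ 101 (mod 323).
Since 101 ≠ 1, base 4 is a Fermat witness: 323 is composite.

101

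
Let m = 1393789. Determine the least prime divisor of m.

61

1393789 is odd.
Digit sum 40, not divisible by 3.
Ends in 9: not divisible by 5.
7: 1393789 = 7·199112 + 5
11: 1393789 = 11·126708 + 1
13: 1393789 = 13·107214 + 7
17: 1393789 = 17·81987 + 10
19: 1393789 = 19·73357 + 6
23: 1393789 = 23·60599 + 12
29: 1393789 = 29·48061 + 20
31: 1393789 = 31·44960 + 29
37: 1393789 = 37·37669 + 36
41: 1393789 = 41·33994 + 35
43: 1393789 = 43·32413 + 30
47: 1393789 = 47·29655 + 4
53: 1393789 = 53·26297 + 48
59: 1393789 = 59·23623 + 32
61: 1393789 = 61·22849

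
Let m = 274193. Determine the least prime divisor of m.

274193 is odd.
Digit sum 26, not divisible by 3.
Ends in 3: not divisible by 5.
7: 274193 = 7·39170 + 3
11: 274193 = 11·24926 + 7
13: 274193 = 13·21091 + 10
17: 274193 = 17·16129

17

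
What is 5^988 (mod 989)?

5^1 ≡ 5 (mod 989)
5^2 ≡ 5^2 = 25 ≡ 25 (mod 989)
5^4 ≡ 25^2 = 625 ≡ 625 (mod 989)
5^8 ≡ 625^2 = 390625 ≡ 959 (mod 989)
5^16 ≡ 959^2 = 919681 ≡ 900 (mod 989)
5^32 ≡ 900^2 = 810000 ≡ 9 (mod 989)
5^64 ≡ 9^2 = 81 ≡ 81 (mod 989)
5^128 ≡ 81^2 = 6561 ≡ 627 (mod 989)
5^256 ≡ 627^2 = 393129 ≡ 496 (mod 989)
5^512 ≡ 496^2 = 246016 ≡ 744 (mod 989)
988 = 512 + 256 + 128 + 64 + 16 + 8 + 4 in binary powers of 2.
So 5^988 ≡ 744 · 496 · 627 · 81 · 900 · 959 · 625 ≡ 81 (mod 989).
Since 81 ≠ 1, base 5 is a Fermat witness: 989 is composite.

81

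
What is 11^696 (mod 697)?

543

11^1 ≡ 11 (mod 697)
11^2 ≡ 11^2 = 121 ≡ 121 (mod 697)
11^4 ≡ 121^2 = 14641 ≡ 4 (mod 697)
11^8 ≡ 4^2 = 16 ≡ 16 (mod 697)
11^16 ≡ 16^2 = 256 ≡ 256 (mod 697)
11^32 ≡ 256^2 = 65536 ≡ 18 (mod 697)
11^64 ≡ 18^2 = 324 ≡ 324 (mod 697)
11^128 ≡ 324^2 = 104976 ≡ 426 (mod 697)
11^256 ≡ 426^2 = 181476 ≡ 256 (mod 697)
11^512 ≡ 256^2 = 65536 ≡ 18 (mod 697)
696 = 512 + 128 + 32 + 16 + 8 in binary powers of 2.
So 11^696 ≡ 18 · 426 · 18 · 256 · 16 ≡ 543 (mod 697).
Since 543 ≠ 1, base 11 is a Fermat witness: 697 is composite.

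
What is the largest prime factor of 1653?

1653 = 3 · 551
551 = 19 · 29
29 is prime.
So 1653 = 3 · 19 · 29; the largest prime factor is 29.

29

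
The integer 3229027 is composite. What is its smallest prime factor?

3229027 is odd.
Digit sum 25, not divisible by 3.
Ends in 7: not divisible by 5.
7: 3229027 = 7·461289 + 4
11: 3229027 = 11·293547 + 10
13: 3229027 = 13·248386 + 9
17: 3229027 = 17·189942 + 13
19: 3229027 = 19·169948 + 15
23: 3229027 = 23·140392 + 11
29: 3229027 = 29·111345 + 22
31: 3229027 = 31·104162 + 5
37: 3229027 = 37·87271

37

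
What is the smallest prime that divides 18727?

61

18727 is odd.
Digit sum 25, not divisible by 3.
Ends in 7: not divisible by 5.
7: 18727 = 7·2675 + 2
11: 18727 = 11·1702 + 5
13: 18727 = 13·1440 + 7
17: 18727 = 17·1101 + 10
19: 18727 = 19·985 + 12
23: 18727 = 23·814 + 5
29: 18727 = 29·645 + 22
31: 18727 = 31·604 + 3
37: 18727 = 37·506 + 5
41: 18727 = 41·456 + 31
43: 18727 = 43·435 + 22
47: 18727 = 47·398 + 21
53: 18727 = 53·353 + 18
59: 18727 = 59·317 + 24
61: 18727 = 61·307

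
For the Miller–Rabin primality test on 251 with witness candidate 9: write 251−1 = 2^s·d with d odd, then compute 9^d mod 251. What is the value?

1

251 − 1 = 250 = 2^1 · 125, so d = 125.
9^1 ≡ 9 (mod 251)
9^2 ≡ 9^2 = 81 ≡ 81 (mod 251)
9^4 ≡ 81^2 = 6561 ≡ 35 (mod 251)
9^8 ≡ 35^2 = 1225 ≡ 221 (mod 251)
9^16 ≡ 221^2 = 48841 ≡ 147 (mod 251)
9^32 ≡ 147^2 = 21609 ≡ 23 (mod 251)
9^64 ≡ 23^2 = 529 ≡ 27 (mod 251)
125 = 64 + 32 + 16 + 8 + 4 + 1 in binary powers of 2.
So 9^125 ≡ 27 · 23 · 147 · 221 · 35 · 9 ≡ 1 (mod 251).
Since 9^d ≡ 1 (mod 251), base 9 does not prove 251 composite.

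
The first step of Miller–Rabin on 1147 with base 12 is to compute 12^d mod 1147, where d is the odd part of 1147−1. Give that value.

1147 − 1 = 1146 = 2^1 · 573, so d = 573.
12^1 ≡ 12 (mod 1147)
12^2 ≡ 12^2 = 144 ≡ 144 (mod 1147)
12^4 ≡ 144^2 = 20736 ≡ 90 (mod 1147)
12^8 ≡ 90^2 = 8100 ≡ 71 (mod 1147)
12^16 ≡ 71^2 = 5041 ≡ 453 (mod 1147)
12^32 ≡ 453^2 = 205209 ≡ 1043 (mod 1147)
12^64 ≡ 1043^2 = 1087849 ≡ 493 (mod 1147)
12^128 ≡ 493^2 = 243049 ≡ 1032 (mod 1147)
12^256 ≡ 1032^2 = 1065024 ≡ 608 (mod 1147)
12^512 ≡ 608^2 = 369664 ≡ 330 (mod 1147)
573 = 512 + 32 + 16 + 8 + 4 + 1 in binary powers of 2.
So 12^573 ≡ 330 · 1043 · 453 · 71 · 90 · 12 ≡ 1046 (mod 1147).
Squaring chain: 1046; never reaches −1, so base 12 is a Miller–Rabin witness that 1147 is composite.

1046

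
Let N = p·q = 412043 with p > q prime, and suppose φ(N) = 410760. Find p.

653

φ(n) = (p−1)(q−1) = n − (p+q) + 1, so p + q = 412043 − 410760 + 1 = 1284.
p and q are the roots of t² − 1284t + 412043 = 0.
Discriminant: 1284² − 4·412043 = 1648656 − 1648172 = 484; √484 = 22.
q = (1284 − 22)/2 = 631, p = (1284 + 22)/2 = 653.
Check: 631 · 653 = 412043.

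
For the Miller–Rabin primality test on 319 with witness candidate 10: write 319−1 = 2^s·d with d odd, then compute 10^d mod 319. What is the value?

319 − 1 = 318 = 2^1 · 159, so d = 159.
10^1 ≡ 10 (mod 319)
10^2 ≡ 10^2 = 100 ≡ 100 (mod 319)
10^4 ≡ 100^2 = 10000 ≡ 111 (mod 319)
10^8 ≡ 111^2 = 12321 ≡ 199 (mod 319)
10^16 ≡ 199^2 = 39601 ≡ 45 (mod 319)
10^32 ≡ 45^2 = 2025 ≡ 111 (mod 319)
10^64 ≡ 111^2 = 12321 ≡ 199 (mod 319)
10^128 ≡ 199^2 = 39601 ≡ 45 (mod 319)
159 = 128 + 16 + 8 + 4 + 2 + 1 in binary powers of 2.
So 10^159 ≡ 45 · 45 · 199 · 111 · 100 · 10 ≡ 21 (mod 319).
Squaring chain: 21; never reaches −1, so base 10 is a Miller–Rabin witness that 319 is composite.

21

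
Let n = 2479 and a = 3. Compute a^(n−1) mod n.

2452

3^1 ≡ 3 (mod 2479)
3^2 ≡ 3^2 = 9 ≡ 9 (mod 2479)
3^4 ≡ 9^2 = 81 ≡ 81 (mod 2479)
3^8 ≡ 81^2 = 6561 ≡ 1603 (mod 2479)
3^16 ≡ 1603^2 = 2569609 ≡ 1365 (mod 2479)
3^32 ≡ 1365^2 = 1863225 ≡ 1496 (mod 2479)
3^64 ≡ 1496^2 = 2238016 ≡ 1958 (mod 2479)
3^128 ≡ 1958^2 = 3833764 ≡ 1230 (mod 2479)
3^256 ≡ 1230^2 = 1512900 ≡ 710 (mod 2479)
3^512 ≡ 710^2 = 504100 ≡ 863 (mod 2479)
3^1024 ≡ 863^2 = 744769 ≡ 1069 (mod 2479)
3^2048 ≡ 1069^2 = 1142761 ≡ 2421 (mod 2479)
2478 = 2048 + 256 + 128 + 32 + 8 + 4 + 2 in binary powers of 2.
So 3^2478 ≡ 2421 · 710 · 1230 · 1496 · 1603 · 81 · 9 ≡ 2452 (mod 2479).
Since 2452 ≠ 1, base 3 is a Fermat witness: 2479 is composite.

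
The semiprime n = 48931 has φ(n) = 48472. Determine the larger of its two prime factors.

293

φ(n) = (p−1)(q−1) = n − (p+q) + 1, so p + q = 48931 − 48472 + 1 = 460.
p and q are the roots of t² − 460t + 48931 = 0.
Discriminant: 460² − 4·48931 = 211600 − 195724 = 15876; √15876 = 126.
q = (460 − 126)/2 = 167, p = (460 + 126)/2 = 293.
Check: 167 · 293 = 48931.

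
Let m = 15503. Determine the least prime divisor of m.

37

15503 is odd.
Digit sum 14, not divisible by 3.
Ends in 3: not divisible by 5.
7: 15503 = 7·2214 + 5
11: 15503 = 11·1409 + 4
13: 15503 = 13·1192 + 7
17: 15503 = 17·911 + 16
19: 15503 = 19·815 + 18
23: 15503 = 23·674 + 1
29: 15503 = 29·534 + 17
31: 15503 = 31·500 + 3
37: 15503 = 37·419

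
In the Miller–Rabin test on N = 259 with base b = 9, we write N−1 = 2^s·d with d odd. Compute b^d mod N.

211

259 − 1 = 258 = 2^1 · 129, so d = 129.
9^1 ≡ 9 (mod 259)
9^2 ≡ 9^2 = 81 ≡ 81 (mod 259)
9^4 ≡ 81^2 = 6561 ≡ 86 (mod 259)
9^8 ≡ 86^2 = 7396 ≡ 144 (mod 259)
9^16 ≡ 144^2 = 20736 ≡ 16 (mod 259)
9^32 ≡ 16^2 = 256 ≡ 256 (mod 259)
9^64 ≡ 256^2 = 65536 ≡ 9 (mod 259)
9^128 ≡ 9^2 = 81 ≡ 81 (mod 259)
129 = 128 + 1 in binary powers of 2.
So 9^129 ≡ 81 · 9 ≡ 211 (mod 259).
Squaring chain: 211; never reaches −1, so base 9 is a Miller–Rabin witness that 259 is composite.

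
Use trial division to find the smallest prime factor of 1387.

1387 is odd.
Digit sum 19, not divisible by 3.
Ends in 7: not divisible by 5.
7: 1387 = 7·198 + 1
11: 1387 = 11·126 + 1
13: 1387 = 13·106 + 9
17: 1387 = 17·81 + 10
19: 1387 = 19·73

19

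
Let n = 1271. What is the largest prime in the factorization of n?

1271 = 31 · 41
41 is prime.
So 1271 = 31 · 41; the largest prime factor is 41.

41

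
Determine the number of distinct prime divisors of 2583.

3

2583 = 3^2 · 287
287 = 7 · 41
2583 = 3^2 · 7 · 41, which has 3 distinct prime factors.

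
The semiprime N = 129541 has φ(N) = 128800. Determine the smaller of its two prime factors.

281

φ(n) = (p−1)(q−1) = n − (p+q) + 1, so p + q = 129541 − 128800 + 1 = 742.
p and q are the roots of t² − 742t + 129541 = 0.
Discriminant: 742² − 4·129541 = 550564 − 518164 = 32400; √32400 = 180.
q = (742 − 180)/2 = 281, p = (742 + 180)/2 = 461.
Check: 281 · 461 = 129541.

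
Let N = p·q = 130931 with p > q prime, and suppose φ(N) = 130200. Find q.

φ(n) = (p−1)(q−1) = n − (p+q) + 1, so p + q = 130931 − 130200 + 1 = 732.
p and q are the roots of t² − 732t + 130931 = 0.
Discriminant: 732² − 4·130931 = 535824 − 523724 = 12100; √12100 = 110.
q = (732 − 110)/2 = 311, p = (732 + 110)/2 = 421.
Check: 311 · 421 = 130931.

311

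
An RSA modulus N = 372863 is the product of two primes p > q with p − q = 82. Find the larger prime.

Since p = q + 82, we have 372863 = q(q + 82), so q² + 82q − 372863 = 0.
Discriminant: 82² + 4·372863 = 6724 + 1491452 = 1498176; √1498176 = 1224.
q = (−82 + 1224)/2 = 571, and p = q + 82 = 653.
Check: 571 · 653 = 372863.

653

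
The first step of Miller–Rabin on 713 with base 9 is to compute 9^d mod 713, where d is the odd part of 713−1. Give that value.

713 − 1 = 712 = 2^3 · 89, so d = 89.
9^1 ≡ 9 (mod 713)
9^2 ≡ 9^2 = 81 ≡ 81 (mod 713)
9^4 ≡ 81^2 = 6561 ≡ 144 (mod 713)
9^8 ≡ 144^2 = 20736 ≡ 59 (mod 713)
9^16 ≡ 59^2 = 3481 ≡ 629 (mod 713)
9^32 ≡ 629^2 = 395641 ≡ 639 (mod 713)
9^64 ≡ 639^2 = 408321 ≡ 485 (mod 713)
89 = 64 + 16 + 8 + 1 in binary powers of 2.
So 9^89 ≡ 485 · 629 · 59 · 9 ≡ 193 (mod 713).
Squaring chain: 193 → 173 → 696; never reaches −1, so base 9 is a Miller–Rabin witness that 713 is composite.

193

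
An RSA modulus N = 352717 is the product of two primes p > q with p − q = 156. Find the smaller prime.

Since p = q + 156, we have 352717 = q(q + 156), so q² + 156q − 352717 = 0.
Discriminant: 156² + 4·352717 = 24336 + 1410868 = 1435204; √1435204 = 1198.
q = (−156 + 1198)/2 = 521, and p = q + 156 = 677.
Check: 521 · 677 = 352717.

521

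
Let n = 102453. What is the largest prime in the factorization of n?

71

102453 = 3 · 34151
34151 = 13 · 2627
2627 = 37 · 71
71 is prime.
So 102453 = 3 · 13 · 37 · 71; the largest prime factor is 71.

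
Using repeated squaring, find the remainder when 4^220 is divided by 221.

35

4^1 ≡ 4 (mod 221)
4^2 ≡ 4^2 = 16 ≡ 16 (mod 221)
4^4 ≡ 16^2 = 256 ≡ 35 (mod 221)
4^8 ≡ 35^2 = 1225 ≡ 120 (mod 221)
4^16 ≡ 120^2 = 14400 ≡ 35 (mod 221)
4^32 ≡ 35^2 = 1225 ≡ 120 (mod 221)
4^64 ≡ 120^2 = 14400 ≡ 35 (mod 221)
4^128 ≡ 35^2 = 1225 ≡ 120 (mod 221)
220 = 128 + 64 + 16 + 8 + 4 in binary powers of 2.
So 4^220 ≡ 120 · 35 · 35 · 120 · 35 ≡ 35 (mod 221).
Since 35 ≠ 1, base 4 is a Fermat witness: 221 is composite.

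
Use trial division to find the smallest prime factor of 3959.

37

3959 is odd.
Digit sum 26, not divisible by 3.
Ends in 9: not divisible by 5.
7: 3959 = 7·565 + 4
11: 3959 = 11·359 + 10
13: 3959 = 13·304 + 7
17: 3959 = 17·232 + 15
19: 3959 = 19·208 + 7
23: 3959 = 23·172 + 3
29: 3959 = 29·136 + 15
31: 3959 = 31·127 + 22
37: 3959 = 37·107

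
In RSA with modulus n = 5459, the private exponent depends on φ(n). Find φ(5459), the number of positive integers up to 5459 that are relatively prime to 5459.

5304

Factor: 5459 = 53 · 103.
φ(5459) = (53−1) · (103−1) = 52 · 102 = 5304.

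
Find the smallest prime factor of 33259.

33259 is odd.
Digit sum 22, not divisible by 3.
Ends in 9: not divisible by 5.
7: 33259 = 7·4751 + 2
11: 33259 = 11·3023 + 6
13: 33259 = 13·2558 + 5
17: 33259 = 17·1956 + 7
19: 33259 = 19·1750 + 9
23: 33259 = 23·1446 + 1
29: 33259 = 29·1146 + 25
31: 33259 = 31·1072 + 27
37: 33259 = 37·898 + 33
41: 33259 = 41·811 + 8
43: 33259 = 43·773 + 20
47: 33259 = 47·707 + 30
53: 33259 = 53·627 + 28
59: 33259 = 59·563 + 42
61: 33259 = 61·545 + 14
67: 33259 = 67·496 + 27
71: 33259 = 71·468 + 31
73: 33259 = 73·455 + 44
79: 33259 = 79·421

79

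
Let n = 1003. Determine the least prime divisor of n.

1003 is odd.
Digit sum 4, not divisible by 3.
Ends in 3: not divisible by 5.
7: 1003 = 7·143 + 2
11: 1003 = 11·91 + 2
13: 1003 = 13·77 + 2
17: 1003 = 17·59

17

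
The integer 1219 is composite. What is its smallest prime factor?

23

1219 is odd.
Digit sum 13, not divisible by 3.
Ends in 9: not divisible by 5.
7: 1219 = 7·174 + 1
11: 1219 = 11·110 + 9
13: 1219 = 13·93 + 10
17: 1219 = 17·71 + 12
19: 1219 = 19·64 + 3
23: 1219 = 23·53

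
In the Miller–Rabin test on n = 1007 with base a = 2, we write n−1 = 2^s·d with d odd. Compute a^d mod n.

1007 − 1 = 1006 = 2^1 · 503, so d = 503.
2^1 ≡ 2 (mod 1007)
2^2 ≡ 2^2 = 4 ≡ 4 (mod 1007)
2^4 ≡ 4^2 = 16 ≡ 16 (mod 1007)
2^8 ≡ 16^2 = 256 ≡ 256 (mod 1007)
2^16 ≡ 256^2 = 65536 ≡ 81 (mod 1007)
2^32 ≡ 81^2 = 6561 ≡ 519 (mod 1007)
2^64 ≡ 519^2 = 269361 ≡ 492 (mod 1007)
2^128 ≡ 492^2 = 242064 ≡ 384 (mod 1007)
2^256 ≡ 384^2 = 147456 ≡ 434 (mod 1007)
503 = 256 + 128 + 64 + 32 + 16 + 4 + 2 + 1 in binary powers of 2.
So 2^503 ≡ 434 · 384 · 492 · 519 · 81 · 16 · 4 · 2 ≡ 124 (mod 1007).
Squaring chain: 124; never reaches −1, so base 2 is a Miller–Rabin witness that 1007 is composite.

124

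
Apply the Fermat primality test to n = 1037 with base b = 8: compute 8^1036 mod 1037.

339

8^1 ≡ 8 (mod 1037)
8^2 ≡ 8^2 = 64 ≡ 64 (mod 1037)
8^4 ≡ 64^2 = 4096 ≡ 985 (mod 1037)
8^8 ≡ 985^2 = 970225 ≡ 630 (mod 1037)
8^16 ≡ 630^2 = 396900 ≡ 766 (mod 1037)
8^32 ≡ 766^2 = 586756 ≡ 851 (mod 1037)
8^64 ≡ 851^2 = 724201 ≡ 375 (mod 1037)
8^128 ≡ 375^2 = 140625 ≡ 630 (mod 1037)
8^256 ≡ 630^2 = 396900 ≡ 766 (mod 1037)
8^512 ≡ 766^2 = 586756 ≡ 851 (mod 1037)
8^1024 ≡ 851^2 = 724201 ≡ 375 (mod 1037)
1036 = 1024 + 8 + 4 in binary powers of 2.
So 8^1036 ≡ 375 · 630 · 985 ≡ 339 (mod 1037).
Since 339 ≠ 1, base 8 is a Fermat witness: 1037 is composite.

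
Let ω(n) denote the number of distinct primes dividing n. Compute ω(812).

812 = 2^2 · 203
203 = 7 · 29
812 = 2^2 · 7 · 29, which has 3 distinct prime factors.

3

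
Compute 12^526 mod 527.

12^1 ≡ 12 (mod 527)
12^2 ≡ 12^2 = 144 ≡ 144 (mod 527)
12^4 ≡ 144^2 = 20736 ≡ 183 (mod 527)
12^8 ≡ 183^2 = 33489 ≡ 288 (mod 527)
12^16 ≡ 288^2 = 82944 ≡ 205 (mod 527)
12^32 ≡ 205^2 = 42025 ≡ 392 (mod 527)
12^64 ≡ 392^2 = 153664 ≡ 307 (mod 527)
12^128 ≡ 307^2 = 94249 ≡ 443 (mod 527)
12^256 ≡ 443^2 = 196249 ≡ 205 (mod 527)
12^512 ≡ 205^2 = 42025 ≡ 392 (mod 527)
526 = 512 + 8 + 4 + 2 in binary powers of 2.
So 12^526 ≡ 392 · 288 · 183 · 144 ≡ 236 (mod 527).
Since 236 ≠ 1, base 12 is a Fermat witness: 527 is composite.

236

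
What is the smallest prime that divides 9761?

9761 is odd.
Digit sum 23, not divisible by 3.
Ends in 1: not divisible by 5.
7: 9761 = 7·1394 + 3
11: 9761 = 11·887 + 4
13: 9761 = 13·750 + 11
17: 9761 = 17·574 + 3
19: 9761 = 19·513 + 14
23: 9761 = 23·424 + 9
29: 9761 = 29·336 + 17
31: 9761 = 31·314 + 27
37: 9761 = 37·263 + 30
41: 9761 = 41·238 + 3
43: 9761 = 43·227

43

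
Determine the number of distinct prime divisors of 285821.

3

285821 = 17^2 · 989
989 = 23 · 43
285821 = 17^2 · 23 · 43, which has 3 distinct prime factors.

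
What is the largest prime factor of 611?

47

611 = 13 · 47
47 is prime.
So 611 = 13 · 47; the largest prime factor is 47.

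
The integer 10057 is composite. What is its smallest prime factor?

89

10057 is odd.
Digit sum 13, not divisible by 3.
Ends in 7: not divisible by 5.
7: 10057 = 7·1436 + 5
11: 10057 = 11·914 + 3
13: 10057 = 13·773 + 8
17: 10057 = 17·591 + 10
19: 10057 = 19·529 + 6
23: 10057 = 23·437 + 6
29: 10057 = 29·346 + 23
31: 10057 = 31·324 + 13
37: 10057 = 37·271 + 30
41: 10057 = 41·245 + 12
43: 10057 = 43·233 + 38
47: 10057 = 47·213 + 46
53: 10057 = 53·189 + 40
59: 10057 = 59·170 + 27
61: 10057 = 61·164 + 53
67: 10057 = 67·150 + 7
71: 10057 = 71·141 + 46
73: 10057 = 73·137 + 56
79: 10057 = 79·127 + 24
83: 10057 = 83·121 + 14
89: 10057 = 89·113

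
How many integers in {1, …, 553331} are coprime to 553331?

529920

Factor: 553331 = 47 · 61 · 193.
φ(553331) = (47−1) · (61−1) · (193−1) = 46 · 60 · 192 = 529920.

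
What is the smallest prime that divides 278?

2

278 is even: 2 divides it.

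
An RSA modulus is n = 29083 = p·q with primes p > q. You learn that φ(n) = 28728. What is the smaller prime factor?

φ(n) = (p−1)(q−1) = n − (p+q) + 1, so p + q = 29083 − 28728 + 1 = 356.
p and q are the roots of t² − 356t + 29083 = 0.
Discriminant: 356² − 4·29083 = 126736 − 116332 = 10404; √10404 = 102.
q = (356 − 102)/2 = 127, p = (356 + 102)/2 = 229.
Check: 127 · 229 = 29083.

127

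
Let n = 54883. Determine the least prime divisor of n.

54883 is odd.
Digit sum 28, not divisible by 3.
Ends in 3: not divisible by 5.
7: 54883 = 7·7840 + 3
11: 54883 = 11·4989 + 4
13: 54883 = 13·4221 + 10
17: 54883 = 17·3228 + 7
19: 54883 = 19·2888 + 11
23: 54883 = 23·2386 + 5
29: 54883 = 29·1892 + 15
31: 54883 = 31·1770 + 13
37: 54883 = 37·1483 + 12
41: 54883 = 41·1338 + 25
43: 54883 = 43·1276 + 15
47: 54883 = 47·1167 + 34
53: 54883 = 53·1035 + 28
59: 54883 = 59·930 + 13
61: 54883 = 61·899 + 44
67: 54883 = 67·819 + 10
71: 54883 = 71·773

71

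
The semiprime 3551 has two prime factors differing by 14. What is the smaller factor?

53

Since p = q + 14, we have 3551 = q(q + 14), so q² + 14q − 3551 = 0.
Discriminant: 14² + 4·3551 = 196 + 14204 = 14400; √14400 = 120.
q = (−14 + 120)/2 = 53, and p = q + 14 = 67.
Check: 53 · 67 = 3551.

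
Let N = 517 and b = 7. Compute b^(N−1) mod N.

7^1 ≡ 7 (mod 517)
7^2 ≡ 7^2 = 49 ≡ 49 (mod 517)
7^4 ≡ 49^2 = 2401 ≡ 333 (mod 517)
7^8 ≡ 333^2 = 110889 ≡ 251 (mod 517)
7^16 ≡ 251^2 = 63001 ≡ 444 (mod 517)
7^32 ≡ 444^2 = 197136 ≡ 159 (mod 517)
7^64 ≡ 159^2 = 25281 ≡ 465 (mod 517)
7^128 ≡ 465^2 = 216225 ≡ 119 (mod 517)
7^256 ≡ 119^2 = 14161 ≡ 202 (mod 517)
7^512 ≡ 202^2 = 40804 ≡ 478 (mod 517)
516 = 512 + 4 in binary powers of 2.
So 7^516 ≡ 478 · 333 ≡ 455 (mod 517).
Since 455 ≠ 1, base 7 is a Fermat witness: 517 is composite.

455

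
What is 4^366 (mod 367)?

4^1 ≡ 4 (mod 367)
4^2 ≡ 4^2 = 16 ≡ 16 (mod 367)
4^4 ≡ 16^2 = 256 ≡ 256 (mod 367)
4^8 ≡ 256^2 = 65536 ≡ 210 (mod 367)
4^16 ≡ 210^2 = 44100 ≡ 60 (mod 367)
4^32 ≡ 60^2 = 3600 ≡ 297 (mod 367)
4^64 ≡ 297^2 = 88209 ≡ 129 (mod 367)
4^128 ≡ 129^2 = 16641 ≡ 126 (mod 367)
4^256 ≡ 126^2 = 15876 ≡ 95 (mod 367)
366 = 256 + 64 + 32 + 8 + 4 + 2 in binary powers of 2.
So 4^366 ≡ 95 · 129 · 297 · 210 · 256 · 16 ≡ 1 (mod 367).
Since the result is 1, base 4 gives no evidence that 367 is composite.

1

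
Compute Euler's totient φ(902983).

873600

Factor: 902983 = 61 · 113 · 131.
φ(902983) = (61−1) · (113−1) · (131−1) = 60 · 112 · 130 = 873600.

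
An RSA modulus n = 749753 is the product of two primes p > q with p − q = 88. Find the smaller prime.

823

Since p = q + 88, we have 749753 = q(q + 88), so q² + 88q − 749753 = 0.
Discriminant: 88² + 4·749753 = 7744 + 2999012 = 3006756; √3006756 = 1734.
q = (−88 + 1734)/2 = 823, and p = q + 88 = 911.
Check: 823 · 911 = 749753.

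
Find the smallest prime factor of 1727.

11

1727 is odd.
Digit sum 17, not divisible by 3.
Ends in 7: not divisible by 5.
7: 1727 = 7·246 + 5
11: 1727 = 11·157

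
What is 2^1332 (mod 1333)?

2^1 ≡ 2 (mod 1333)
2^2 ≡ 2^2 = 4 ≡ 4 (mod 1333)
2^4 ≡ 4^2 = 16 ≡ 16 (mod 1333)
2^8 ≡ 16^2 = 256 ≡ 256 (mod 1333)
2^16 ≡ 256^2 = 65536 ≡ 219 (mod 1333)
2^32 ≡ 219^2 = 47961 ≡ 1306 (mod 1333)
2^64 ≡ 1306^2 = 1705636 ≡ 729 (mod 1333)
2^128 ≡ 729^2 = 531441 ≡ 907 (mod 1333)
2^256 ≡ 907^2 = 822649 ≡ 188 (mod 1333)
2^512 ≡ 188^2 = 35344 ≡ 686 (mod 1333)
2^1024 ≡ 686^2 = 470596 ≡ 47 (mod 1333)
1332 = 1024 + 256 + 32 + 16 + 4 in binary powers of 2.
So 2^1332 ≡ 47 · 188 · 1306 · 219 · 16 ≡ 4 (mod 1333).
Since 4 ≠ 1, base 2 is a Fermat witness: 1333 is composite.

4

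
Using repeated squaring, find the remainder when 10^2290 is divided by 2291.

1048

10^1 ≡ 10 (mod 2291)
10^2 ≡ 10^2 = 100 ≡ 100 (mod 2291)
10^4 ≡ 100^2 = 10000 ≡ 836 (mod 2291)
10^8 ≡ 836^2 = 698896 ≡ 141 (mod 2291)
10^16 ≡ 141^2 = 19881 ≡ 1553 (mod 2291)
10^32 ≡ 1553^2 = 2411809 ≡ 1677 (mod 2291)
10^64 ≡ 1677^2 = 2812329 ≡ 1272 (mod 2291)
10^128 ≡ 1272^2 = 1617984 ≡ 538 (mod 2291)
10^256 ≡ 538^2 = 289444 ≡ 778 (mod 2291)
10^512 ≡ 778^2 = 605284 ≡ 460 (mod 2291)
10^1024 ≡ 460^2 = 211600 ≡ 828 (mod 2291)
10^2048 ≡ 828^2 = 685584 ≡ 575 (mod 2291)
2290 = 2048 + 128 + 64 + 32 + 16 + 2 in binary powers of 2.
So 10^2290 ≡ 575 · 538 · 1272 · 1677 · 1553 · 100 ≡ 1048 (mod 2291).
Since 1048 ≠ 1, base 10 is a Fermat witness: 2291 is composite.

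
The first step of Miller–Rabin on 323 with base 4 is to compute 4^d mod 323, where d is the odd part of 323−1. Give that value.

323 − 1 = 322 = 2^1 · 161, so d = 161.
4^1 ≡ 4 (mod 323)
4^2 ≡ 4^2 = 16 ≡ 16 (mod 323)
4^4 ≡ 16^2 = 256 ≡ 256 (mod 323)
4^8 ≡ 256^2 = 65536 ≡ 290 (mod 323)
4^16 ≡ 290^2 = 84100 ≡ 120 (mod 323)
4^32 ≡ 120^2 = 14400 ≡ 188 (mod 323)
4^64 ≡ 188^2 = 35344 ≡ 137 (mod 323)
4^128 ≡ 137^2 = 18769 ≡ 35 (mod 323)
161 = 128 + 32 + 1 in binary powers of 2.
So 4^161 ≡ 35 · 188 · 4 ≡ 157 (mod 323).
Squaring chain: 157; never reaches −1, so base 4 is a Miller–Rabin witness that 323 is composite.

157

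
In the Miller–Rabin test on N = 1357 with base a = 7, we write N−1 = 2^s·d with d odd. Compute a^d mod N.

84

1357 − 1 = 1356 = 2^2 · 339, so d = 339.
7^1 ≡ 7 (mod 1357)
7^2 ≡ 7^2 = 49 ≡ 49 (mod 1357)
7^4 ≡ 49^2 = 2401 ≡ 1044 (mod 1357)
7^8 ≡ 1044^2 = 1089936 ≡ 265 (mod 1357)
7^16 ≡ 265^2 = 70225 ≡ 1018 (mod 1357)
7^32 ≡ 1018^2 = 1036324 ≡ 933 (mod 1357)
7^64 ≡ 933^2 = 870489 ≡ 652 (mod 1357)
7^128 ≡ 652^2 = 425104 ≡ 363 (mod 1357)
7^256 ≡ 363^2 = 131769 ≡ 140 (mod 1357)
339 = 256 + 64 + 16 + 2 + 1 in binary powers of 2.
So 7^339 ≡ 140 · 652 · 1018 · 49 · 7 ≡ 84 (mod 1357).
Squaring chain: 84 → 271; never reaches −1, so base 7 is a Miller–Rabin witness that 1357 is composite.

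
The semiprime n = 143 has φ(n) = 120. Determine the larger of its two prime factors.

φ(n) = (p−1)(q−1) = n − (p+q) + 1, so p + q = 143 − 120 + 1 = 24.
p and q are the roots of t² − 24t + 143 = 0.
Discriminant: 24² − 4·143 = 576 − 572 = 4; √4 = 2.
q = (24 − 2)/2 = 11, p = (24 + 2)/2 = 13.
Check: 11 · 13 = 143.

13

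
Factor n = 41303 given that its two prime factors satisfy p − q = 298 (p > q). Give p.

401

Since p = q + 298, we have 41303 = q(q + 298), so q² + 298q − 41303 = 0.
Discriminant: 298² + 4·41303 = 88804 + 165212 = 254016; √254016 = 504.
q = (−298 + 504)/2 = 103, and p = q + 298 = 401.
Check: 103 · 401 = 41303.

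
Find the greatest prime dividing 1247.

1247 = 29 · 43
43 is prime.
So 1247 = 29 · 43; the largest prime factor is 43.

43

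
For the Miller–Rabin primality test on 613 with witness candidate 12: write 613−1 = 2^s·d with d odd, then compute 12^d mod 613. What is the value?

1

613 − 1 = 612 = 2^2 · 153, so d = 153.
12^1 ≡ 12 (mod 613)
12^2 ≡ 12^2 = 144 ≡ 144 (mod 613)
12^4 ≡ 144^2 = 20736 ≡ 507 (mod 613)
12^8 ≡ 507^2 = 257049 ≡ 202 (mod 613)
12^16 ≡ 202^2 = 40804 ≡ 346 (mod 613)
12^32 ≡ 346^2 = 119716 ≡ 181 (mod 613)
12^64 ≡ 181^2 = 32761 ≡ 272 (mod 613)
12^128 ≡ 272^2 = 73984 ≡ 424 (mod 613)
153 = 128 + 16 + 8 + 1 in binary powers of 2.
So 12^153 ≡ 424 · 346 · 202 · 12 ≡ 1 (mod 613).
Since 12^d ≡ 1 (mod 613), base 12 does not prove 613 composite.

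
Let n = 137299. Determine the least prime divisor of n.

137299 is odd.
Digit sum 31, not divisible by 3.
Ends in 9: not divisible by 5.
7: 137299 = 7·19614 + 1
11: 137299 = 11·12481 + 8
13: 137299 = 13·10561 + 6
17: 137299 = 17·8076 + 7
19: 137299 = 19·7226 + 5
23: 137299 = 23·5969 + 12
29: 137299 = 29·4734 + 13
31: 137299 = 31·4429

31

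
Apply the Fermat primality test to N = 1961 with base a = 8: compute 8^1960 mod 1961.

8^1 ≡ 8 (mod 1961)
8^2 ≡ 8^2 = 64 ≡ 64 (mod 1961)
8^4 ≡ 64^2 = 4096 ≡ 174 (mod 1961)
8^8 ≡ 174^2 = 30276 ≡ 861 (mod 1961)
8^16 ≡ 861^2 = 741321 ≡ 63 (mod 1961)
8^32 ≡ 63^2 = 3969 ≡ 47 (mod 1961)
8^64 ≡ 47^2 = 2209 ≡ 248 (mod 1961)
8^128 ≡ 248^2 = 61504 ≡ 713 (mod 1961)
8^256 ≡ 713^2 = 508369 ≡ 470 (mod 1961)
8^512 ≡ 470^2 = 220900 ≡ 1268 (mod 1961)
8^1024 ≡ 1268^2 = 1607824 ≡ 1765 (mod 1961)
1960 = 1024 + 512 + 256 + 128 + 32 + 8 in binary powers of 2.
So 8^1960 ≡ 1765 · 1268 · 470 · 713 · 47 · 861 ≡ 1765 (mod 1961).
Since 1765 ≠ 1, base 8 is a Fermat witness: 1961 is composite.

1765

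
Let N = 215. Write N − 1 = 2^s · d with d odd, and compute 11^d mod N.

121

215 − 1 = 214 = 2^1 · 107, so d = 107.
11^1 ≡ 11 (mod 215)
11^2 ≡ 11^2 = 121 ≡ 121 (mod 215)
11^4 ≡ 121^2 = 14641 ≡ 21 (mod 215)
11^8 ≡ 21^2 = 441 ≡ 11 (mod 215)
11^16 ≡ 11^2 = 121 ≡ 121 (mod 215)
11^32 ≡ 121^2 = 14641 ≡ 21 (mod 215)
11^64 ≡ 21^2 = 441 ≡ 11 (mod 215)
107 = 64 + 32 + 8 + 2 + 1 in binary powers of 2.
So 11^107 ≡ 11 · 21 · 11 · 121 · 11 ≡ 121 (mod 215).
Squaring chain: 121; never reaches −1, so base 11 is a Miller–Rabin witness that 215 is composite.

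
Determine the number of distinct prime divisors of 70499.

4

70499 = 11 · 6409
6409 = 13 · 493
493 = 17 · 29
70499 = 11 · 13 · 17 · 29, which has 4 distinct prime factors.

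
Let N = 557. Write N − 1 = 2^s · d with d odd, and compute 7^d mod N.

557 − 1 = 556 = 2^2 · 139, so d = 139.
7^1 ≡ 7 (mod 557)
7^2 ≡ 7^2 = 49 ≡ 49 (mod 557)
7^4 ≡ 49^2 = 2401 ≡ 173 (mod 557)
7^8 ≡ 173^2 = 29929 ≡ 408 (mod 557)
7^16 ≡ 408^2 = 166464 ≡ 478 (mod 557)
7^32 ≡ 478^2 = 228484 ≡ 114 (mod 557)
7^64 ≡ 114^2 = 12996 ≡ 185 (mod 557)
7^128 ≡ 185^2 = 34225 ≡ 248 (mod 557)
139 = 128 + 8 + 2 + 1 in binary powers of 2.
So 7^139 ≡ 248 · 408 · 49 · 7 ≡ 556 (mod 557).
Since 7^d ≡ 556 (mod 557), base 7 does not prove 557 composite.

556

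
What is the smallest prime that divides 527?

17

527 is odd.
Digit sum 14, not divisible by 3.
Ends in 7: not divisible by 5.
7: 527 = 7·75 + 2
11: 527 = 11·47 + 10
13: 527 = 13·40 + 7
17: 527 = 17·31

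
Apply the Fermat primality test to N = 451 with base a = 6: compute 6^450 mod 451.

155

6^1 ≡ 6 (mod 451)
6^2 ≡ 6^2 = 36 ≡ 36 (mod 451)
6^4 ≡ 36^2 = 1296 ≡ 394 (mod 451)
6^8 ≡ 394^2 = 155236 ≡ 92 (mod 451)
6^16 ≡ 92^2 = 8464 ≡ 346 (mod 451)
6^32 ≡ 346^2 = 119716 ≡ 201 (mod 451)
6^64 ≡ 201^2 = 40401 ≡ 262 (mod 451)
6^128 ≡ 262^2 = 68644 ≡ 92 (mod 451)
6^256 ≡ 92^2 = 8464 ≡ 346 (mod 451)
450 = 256 + 128 + 64 + 2 in binary powers of 2.
So 6^450 ≡ 346 · 92 · 262 · 36 ≡ 155 (mod 451).
Since 155 ≠ 1, base 6 is a Fermat witness: 451 is composite.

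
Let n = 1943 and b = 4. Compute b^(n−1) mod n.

4^1 ≡ 4 (mod 1943)
4^2 ≡ 4^2 = 16 ≡ 16 (mod 1943)
4^4 ≡ 16^2 = 256 ≡ 256 (mod 1943)
4^8 ≡ 256^2 = 65536 ≡ 1417 (mod 1943)
4^16 ≡ 1417^2 = 2007889 ≡ 770 (mod 1943)
4^32 ≡ 770^2 = 592900 ≡ 285 (mod 1943)
4^64 ≡ 285^2 = 81225 ≡ 1562 (mod 1943)
4^128 ≡ 1562^2 = 2439844 ≡ 1379 (mod 1943)
4^256 ≡ 1379^2 = 1901641 ≡ 1387 (mod 1943)
4^512 ≡ 1387^2 = 1923769 ≡ 199 (mod 1943)
4^1024 ≡ 199^2 = 39601 ≡ 741 (mod 1943)
1942 = 1024 + 512 + 256 + 128 + 16 + 4 + 2 in binary powers of 2.
So 4^1942 ≡ 741 · 199 · 1387 · 1379 · 770 · 256 · 16 ≡ 864 (mod 1943).
Since 864 ≠ 1, base 4 is a Fermat witness: 1943 is composite.

864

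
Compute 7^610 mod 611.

7^1 ≡ 7 (mod 611)
7^2 ≡ 7^2 = 49 ≡ 49 (mod 611)
7^4 ≡ 49^2 = 2401 ≡ 568 (mod 611)
7^8 ≡ 568^2 = 322624 ≡ 16 (mod 611)
7^16 ≡ 16^2 = 256 ≡ 256 (mod 611)
7^32 ≡ 256^2 = 65536 ≡ 159 (mod 611)
7^64 ≡ 159^2 = 25281 ≡ 230 (mod 611)
7^128 ≡ 230^2 = 52900 ≡ 354 (mod 611)
7^256 ≡ 354^2 = 125316 ≡ 61 (mod 611)
7^512 ≡ 61^2 = 3721 ≡ 55 (mod 611)
610 = 512 + 64 + 32 + 2 in binary powers of 2.
So 7^610 ≡ 55 · 230 · 159 · 49 ≡ 17 (mod 611).
Since 17 ≠ 1, base 7 is a Fermat witness: 611 is composite.

17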